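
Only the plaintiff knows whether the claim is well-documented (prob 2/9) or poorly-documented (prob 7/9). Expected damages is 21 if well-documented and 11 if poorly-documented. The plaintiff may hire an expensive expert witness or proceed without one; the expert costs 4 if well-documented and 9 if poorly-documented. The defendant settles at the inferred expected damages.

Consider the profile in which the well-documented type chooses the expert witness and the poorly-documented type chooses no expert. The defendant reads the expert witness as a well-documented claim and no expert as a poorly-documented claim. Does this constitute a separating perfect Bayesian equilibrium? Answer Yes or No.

No

Under these beliefs, the expert witness earns settlement 21 and no expert earns settlement 11.
well-documented: the expert witness nets 21 − 4 = 17; no expert nets 11. well-documented prefers the expert witness.
poorly-documented: the expert witness nets 21 − 9 = 12; no expert nets 11. poorly-documented would deviate to the expert witness.
poorly-documented has a profitable deviation, so the profile is not an equilibrium.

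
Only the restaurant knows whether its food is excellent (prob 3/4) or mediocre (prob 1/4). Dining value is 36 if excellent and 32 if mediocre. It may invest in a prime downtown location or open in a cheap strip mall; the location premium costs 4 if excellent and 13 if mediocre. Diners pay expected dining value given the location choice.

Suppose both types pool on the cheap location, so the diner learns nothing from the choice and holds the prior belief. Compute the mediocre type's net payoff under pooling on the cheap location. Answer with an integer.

35

Pooled price premium = 3/4·36 + 1/4·32 = 35.
mediocre pays no cost for the cheap location, so net payoff = 35.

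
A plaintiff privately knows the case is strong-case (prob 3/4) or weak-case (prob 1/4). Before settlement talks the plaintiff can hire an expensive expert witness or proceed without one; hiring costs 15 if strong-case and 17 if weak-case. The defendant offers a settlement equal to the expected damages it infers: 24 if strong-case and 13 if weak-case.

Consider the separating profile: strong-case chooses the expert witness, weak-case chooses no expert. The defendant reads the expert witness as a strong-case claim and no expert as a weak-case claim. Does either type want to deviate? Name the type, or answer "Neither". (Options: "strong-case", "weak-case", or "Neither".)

strong-case

The expert witness pays 24; no expert pays 13.
strong-case: assigned the expert witness, nets 24 − 15 = 9; deviating to no expert nets 13.
weak-case: assigned no expert, nets 13; deviating to the expert witness nets 24 − 17 = 7.
The strong-case type gains 4 by deviating.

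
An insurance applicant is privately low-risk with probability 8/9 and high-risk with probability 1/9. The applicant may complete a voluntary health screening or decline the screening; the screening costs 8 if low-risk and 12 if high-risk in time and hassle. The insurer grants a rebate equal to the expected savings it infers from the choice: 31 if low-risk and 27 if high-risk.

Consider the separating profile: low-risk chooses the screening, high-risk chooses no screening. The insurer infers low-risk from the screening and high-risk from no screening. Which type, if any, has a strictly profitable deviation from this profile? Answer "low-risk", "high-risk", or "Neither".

low-risk

The screening pays 31; no screening pays 27.
low-risk: assigned the screening, nets 31 − 8 = 23; deviating to no screening nets 27.
high-risk: assigned no screening, nets 27; deviating to the screening nets 31 − 12 = 19.
The low-risk type gains 4 by deviating.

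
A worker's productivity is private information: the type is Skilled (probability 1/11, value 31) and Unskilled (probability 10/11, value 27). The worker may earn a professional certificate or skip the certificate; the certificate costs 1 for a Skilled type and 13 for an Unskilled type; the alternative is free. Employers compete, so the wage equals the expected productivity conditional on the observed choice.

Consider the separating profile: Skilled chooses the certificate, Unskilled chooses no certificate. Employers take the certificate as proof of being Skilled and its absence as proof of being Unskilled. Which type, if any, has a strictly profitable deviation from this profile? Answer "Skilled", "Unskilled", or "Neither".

Neither

The certificate pays 31; no certificate pays 27.
Skilled: assigned the certificate, nets 31 − 1 = 30; deviating to no certificate nets 27.
Unskilled: assigned no certificate, nets 27; deviating to the certificate nets 31 − 13 = 18.
Both types strictly prefer their assigned action; no profitable deviation.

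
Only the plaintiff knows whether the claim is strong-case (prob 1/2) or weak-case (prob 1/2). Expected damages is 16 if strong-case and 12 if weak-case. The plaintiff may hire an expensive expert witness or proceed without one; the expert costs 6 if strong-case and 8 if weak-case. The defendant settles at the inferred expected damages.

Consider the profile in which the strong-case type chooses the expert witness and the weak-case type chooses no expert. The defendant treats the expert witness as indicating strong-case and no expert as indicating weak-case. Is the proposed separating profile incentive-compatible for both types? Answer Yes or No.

Under these beliefs, the expert witness earns settlement 16 and no expert earns settlement 12.
strong-case: the expert witness nets 16 − 6 = 10; no expert nets 12. strong-case would deviate to no expert.
weak-case: the expert witness nets 16 − 8 = 8; no expert nets 12. weak-case prefers no expert.
strong-case has a profitable deviation, so the profile is not an equilibrium.

No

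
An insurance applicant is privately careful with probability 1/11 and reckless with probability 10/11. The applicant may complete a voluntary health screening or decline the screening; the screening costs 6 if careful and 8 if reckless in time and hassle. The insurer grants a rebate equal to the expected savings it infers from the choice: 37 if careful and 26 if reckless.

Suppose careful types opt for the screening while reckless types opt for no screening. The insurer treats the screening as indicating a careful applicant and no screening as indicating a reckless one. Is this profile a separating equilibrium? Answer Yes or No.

No

Under these beliefs, the screening earns rebate 37 and no screening earns rebate 26.
careful: the screening nets 37 − 6 = 31; no screening nets 26. careful prefers the screening.
reckless: the screening nets 37 − 8 = 29; no screening nets 26. reckless would deviate to the screening.
reckless has a profitable deviation, so the profile is not an equilibrium.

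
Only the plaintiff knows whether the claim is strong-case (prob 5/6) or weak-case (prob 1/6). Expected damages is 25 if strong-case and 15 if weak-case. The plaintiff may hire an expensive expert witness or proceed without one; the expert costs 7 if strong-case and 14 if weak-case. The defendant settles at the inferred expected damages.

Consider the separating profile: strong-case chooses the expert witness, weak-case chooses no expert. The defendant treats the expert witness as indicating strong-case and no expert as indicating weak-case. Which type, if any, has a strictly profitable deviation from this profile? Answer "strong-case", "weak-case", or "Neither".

The expert witness pays 25; no expert pays 15.
strong-case: assigned the expert witness, nets 25 − 7 = 18; deviating to no expert nets 15.
weak-case: assigned no expert, nets 15; deviating to the expert witness nets 25 − 14 = 11.
Both types strictly prefer their assigned action; no profitable deviation.

Neither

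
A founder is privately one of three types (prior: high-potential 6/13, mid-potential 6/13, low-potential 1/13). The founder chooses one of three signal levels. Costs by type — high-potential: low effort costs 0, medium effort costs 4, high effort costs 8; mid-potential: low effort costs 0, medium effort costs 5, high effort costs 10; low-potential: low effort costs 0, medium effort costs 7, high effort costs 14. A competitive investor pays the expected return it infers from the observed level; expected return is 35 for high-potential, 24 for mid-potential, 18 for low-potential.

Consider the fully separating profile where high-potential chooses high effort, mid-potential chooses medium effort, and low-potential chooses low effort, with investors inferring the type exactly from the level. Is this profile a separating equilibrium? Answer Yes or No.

Separating valuations: high effort → 35, medium effort → 24, low effort → 18.
high-potential (assigned high effort): low effort: 18 − 0 = 18; medium effort: 24 − 4 = 20; high effort: 35 − 8 = 27. high-potential stays.
mid-potential (assigned medium effort): low effort: 18 − 0 = 18; medium effort: 24 − 5 = 19; high effort: 35 − 10 = 25. mid-potential prefers high effort.
low-potential (assigned low effort): low effort: 18 − 0 = 18; medium effort: 24 − 7 = 17; high effort: 35 − 14 = 21. low-potential prefers high effort.
At least one type deviates; the separating profile fails.

No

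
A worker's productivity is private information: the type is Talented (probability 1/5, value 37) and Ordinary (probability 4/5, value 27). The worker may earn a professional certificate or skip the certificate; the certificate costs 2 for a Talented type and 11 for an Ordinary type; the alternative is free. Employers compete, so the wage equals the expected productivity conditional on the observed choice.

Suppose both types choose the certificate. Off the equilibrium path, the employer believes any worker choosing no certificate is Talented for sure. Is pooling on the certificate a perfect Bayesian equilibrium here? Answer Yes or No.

On path, the employer holds the prior and pays 1/5·37 + 4/5·27 = 29. Off path (no certificate), believing Talented, it pays 37.
Talented: the certificate nets 29 − 2 = 27; no certificate nets 37. Talented would deviate.
Ordinary: the certificate nets 29 − 11 = 18; no certificate nets 37. Ordinary would deviate.
A type deviates, so pooling fails.

No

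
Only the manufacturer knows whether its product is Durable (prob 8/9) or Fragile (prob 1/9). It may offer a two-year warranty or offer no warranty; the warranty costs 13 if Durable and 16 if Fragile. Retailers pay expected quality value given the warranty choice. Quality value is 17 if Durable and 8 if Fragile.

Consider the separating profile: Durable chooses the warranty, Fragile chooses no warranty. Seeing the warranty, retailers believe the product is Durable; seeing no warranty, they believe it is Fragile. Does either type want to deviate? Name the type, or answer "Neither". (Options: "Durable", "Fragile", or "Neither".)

The warranty pays 17; no warranty pays 8.
Durable: assigned the warranty, nets 17 − 13 = 4; deviating to no warranty nets 8.
Fragile: assigned no warranty, nets 8; deviating to the warranty nets 17 − 16 = 1.
The Durable type gains 4 by deviating.

Durable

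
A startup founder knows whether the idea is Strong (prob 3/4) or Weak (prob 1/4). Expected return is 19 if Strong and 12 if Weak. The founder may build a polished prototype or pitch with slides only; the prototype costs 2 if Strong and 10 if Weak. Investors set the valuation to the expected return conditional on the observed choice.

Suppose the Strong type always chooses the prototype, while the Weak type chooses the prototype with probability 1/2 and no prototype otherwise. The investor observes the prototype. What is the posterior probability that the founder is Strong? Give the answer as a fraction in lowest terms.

6/7

P(the prototype) = (3/4)·1 + (1/4)·(1/2) = 7/8.
By Bayes' rule, P(Strong | the prototype) = (3/4) / (7/8) = 6/7.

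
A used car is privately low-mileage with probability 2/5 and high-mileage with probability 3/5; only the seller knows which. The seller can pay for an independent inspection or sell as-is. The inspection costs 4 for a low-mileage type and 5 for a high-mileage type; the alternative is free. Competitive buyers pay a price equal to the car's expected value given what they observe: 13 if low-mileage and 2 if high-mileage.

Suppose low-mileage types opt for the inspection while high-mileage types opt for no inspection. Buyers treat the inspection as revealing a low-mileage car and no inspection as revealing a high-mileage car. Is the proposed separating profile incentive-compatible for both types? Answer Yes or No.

No

Under these beliefs, the inspection earns price 13 and no inspection earns price 2.
low-mileage: the inspection nets 13 − 4 = 9; no inspection nets 2. low-mileage prefers the inspection.
high-mileage: the inspection nets 13 − 5 = 8; no inspection nets 2. high-mileage would deviate to the inspection.
high-mileage has a profitable deviation, so the profile is not an equilibrium.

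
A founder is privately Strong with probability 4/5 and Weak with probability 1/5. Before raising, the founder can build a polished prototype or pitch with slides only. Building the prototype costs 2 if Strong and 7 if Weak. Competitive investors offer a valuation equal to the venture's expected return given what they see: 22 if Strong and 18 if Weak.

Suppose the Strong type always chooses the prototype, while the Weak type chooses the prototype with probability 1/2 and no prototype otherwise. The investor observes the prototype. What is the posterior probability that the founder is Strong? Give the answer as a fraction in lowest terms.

8/9

P(the prototype) = (4/5)·1 + (1/5)·(1/2) = 9/10.
By Bayes' rule, P(Strong | the prototype) = (4/5) / (9/10) = 8/9.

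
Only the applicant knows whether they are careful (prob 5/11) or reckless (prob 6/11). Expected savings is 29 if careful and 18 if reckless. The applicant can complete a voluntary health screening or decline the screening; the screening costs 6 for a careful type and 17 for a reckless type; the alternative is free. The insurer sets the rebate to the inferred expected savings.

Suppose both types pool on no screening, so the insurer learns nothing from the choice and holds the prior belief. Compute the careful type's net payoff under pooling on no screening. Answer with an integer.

23

Pooled rebate = 5/11·29 + 6/11·18 = 23.
careful pays no cost for no screening, so net payoff = 23.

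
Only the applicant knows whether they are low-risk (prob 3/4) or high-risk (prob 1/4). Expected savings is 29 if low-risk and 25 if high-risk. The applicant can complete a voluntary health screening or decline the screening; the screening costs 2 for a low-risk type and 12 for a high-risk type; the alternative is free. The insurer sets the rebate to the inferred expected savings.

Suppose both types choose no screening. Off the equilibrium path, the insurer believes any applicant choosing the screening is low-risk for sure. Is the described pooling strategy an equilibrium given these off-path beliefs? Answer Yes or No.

On path, the insurer holds the prior and pays 3/4·29 + 1/4·25 = 28. Off path (the screening), believing low-risk, it pays 29.
low-risk: no screening nets 28; the screening nets 29 − 2 = 27. low-risk stays.
high-risk: no screening nets 28; the screening nets 29 − 12 = 17. high-risk stays.
No type deviates, so pooling is sustained.

Yes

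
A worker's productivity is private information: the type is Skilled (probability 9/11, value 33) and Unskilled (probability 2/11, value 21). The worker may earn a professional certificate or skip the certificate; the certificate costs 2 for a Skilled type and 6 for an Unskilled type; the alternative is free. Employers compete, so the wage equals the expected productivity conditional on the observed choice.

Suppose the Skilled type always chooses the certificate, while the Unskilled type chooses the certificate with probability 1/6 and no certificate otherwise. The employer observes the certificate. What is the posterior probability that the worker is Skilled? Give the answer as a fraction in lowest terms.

P(the certificate) = (9/11)·1 + (2/11)·(1/6) = 28/33.
By Bayes' rule, P(Skilled | the certificate) = (9/11) / (28/33) = 27/28.

27/28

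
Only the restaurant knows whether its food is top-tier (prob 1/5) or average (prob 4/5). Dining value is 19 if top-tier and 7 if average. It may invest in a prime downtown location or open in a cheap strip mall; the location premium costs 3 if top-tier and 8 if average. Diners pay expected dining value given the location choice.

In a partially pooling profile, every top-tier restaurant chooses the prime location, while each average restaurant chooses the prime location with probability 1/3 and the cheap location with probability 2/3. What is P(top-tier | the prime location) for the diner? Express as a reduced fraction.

P(the prime location) = (1/5)·1 + (4/5)·(1/3) = 7/15.
By Bayes' rule, P(top-tier | the prime location) = (1/5) / (7/15) = 3/7.

3/7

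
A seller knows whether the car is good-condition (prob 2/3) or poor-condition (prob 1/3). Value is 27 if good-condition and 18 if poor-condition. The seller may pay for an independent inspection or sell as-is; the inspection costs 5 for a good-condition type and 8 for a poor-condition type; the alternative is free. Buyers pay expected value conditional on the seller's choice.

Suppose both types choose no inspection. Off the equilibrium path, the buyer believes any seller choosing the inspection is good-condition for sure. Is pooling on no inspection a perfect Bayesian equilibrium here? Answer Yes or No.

On path, the buyer holds the prior and pays 2/3·27 + 1/3·18 = 24. Off path (the inspection), believing good-condition, it pays 27.
good-condition: no inspection nets 24; the inspection nets 27 − 5 = 22. good-condition stays.
poor-condition: no inspection nets 24; the inspection nets 27 − 8 = 19. poor-condition stays.
No type deviates, so pooling is sustained.

Yes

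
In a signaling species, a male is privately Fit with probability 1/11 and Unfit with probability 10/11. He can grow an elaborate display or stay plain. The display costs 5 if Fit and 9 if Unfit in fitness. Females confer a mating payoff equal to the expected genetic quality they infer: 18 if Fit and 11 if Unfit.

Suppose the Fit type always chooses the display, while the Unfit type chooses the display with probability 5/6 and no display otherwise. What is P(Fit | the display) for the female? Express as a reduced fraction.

3/28

P(the display) = (1/11)·1 + (10/11)·(5/6) = 28/33.
By Bayes' rule, P(Fit | the display) = (1/11) / (28/33) = 3/28.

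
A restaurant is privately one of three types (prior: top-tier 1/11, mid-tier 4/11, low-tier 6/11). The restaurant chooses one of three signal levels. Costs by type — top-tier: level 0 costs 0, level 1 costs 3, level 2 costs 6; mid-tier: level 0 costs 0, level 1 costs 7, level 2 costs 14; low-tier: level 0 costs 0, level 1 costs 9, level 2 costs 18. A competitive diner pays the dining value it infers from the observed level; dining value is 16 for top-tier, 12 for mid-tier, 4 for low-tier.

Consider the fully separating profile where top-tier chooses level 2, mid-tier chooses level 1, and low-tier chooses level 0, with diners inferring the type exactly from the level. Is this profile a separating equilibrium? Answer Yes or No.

Separating price premiums: level 2 → 16, level 1 → 12, level 0 → 4.
top-tier (assigned level 2): level 0: 4 − 0 = 4; level 1: 12 − 3 = 9; level 2: 16 − 6 = 10. top-tier stays.
mid-tier (assigned level 1): level 0: 4 − 0 = 4; level 1: 12 − 7 = 5; level 2: 16 − 14 = 2. mid-tier stays.
low-tier (assigned level 0): level 0: 4 − 0 = 4; level 1: 12 − 9 = 3; level 2: 16 − 18 = -2. low-tier stays.
Every type prefers its assigned level; separation holds.

Yes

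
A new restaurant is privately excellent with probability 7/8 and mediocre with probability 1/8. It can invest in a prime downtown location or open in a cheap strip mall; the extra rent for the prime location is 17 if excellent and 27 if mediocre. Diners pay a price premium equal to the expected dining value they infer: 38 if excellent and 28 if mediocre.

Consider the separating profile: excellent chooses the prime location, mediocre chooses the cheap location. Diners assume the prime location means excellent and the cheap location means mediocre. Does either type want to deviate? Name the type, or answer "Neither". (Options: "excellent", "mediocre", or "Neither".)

excellent

The prime location pays 38; the cheap location pays 28.
excellent: assigned the prime location, nets 38 − 17 = 21; deviating to the cheap location nets 28.
mediocre: assigned the cheap location, nets 28; deviating to the prime location nets 38 − 27 = 11.
The excellent type gains 7 by deviating.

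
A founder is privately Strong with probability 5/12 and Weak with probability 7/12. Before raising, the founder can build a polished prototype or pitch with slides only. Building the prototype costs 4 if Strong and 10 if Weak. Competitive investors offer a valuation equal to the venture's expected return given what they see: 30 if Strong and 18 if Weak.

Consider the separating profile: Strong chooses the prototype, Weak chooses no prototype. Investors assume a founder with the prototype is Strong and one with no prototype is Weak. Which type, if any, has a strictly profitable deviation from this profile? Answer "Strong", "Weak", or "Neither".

The prototype pays 30; no prototype pays 18.
Strong: assigned the prototype, nets 30 − 4 = 26; deviating to no prototype nets 18.
Weak: assigned no prototype, nets 18; deviating to the prototype nets 30 − 10 = 20.
The Weak type gains 2 by deviating.

Weak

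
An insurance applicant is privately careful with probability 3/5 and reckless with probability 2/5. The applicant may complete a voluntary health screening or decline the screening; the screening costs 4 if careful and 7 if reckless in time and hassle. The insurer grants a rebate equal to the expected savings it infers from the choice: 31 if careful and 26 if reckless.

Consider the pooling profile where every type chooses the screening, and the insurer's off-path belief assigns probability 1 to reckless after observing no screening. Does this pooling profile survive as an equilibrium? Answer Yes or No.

On path, the insurer holds the prior and pays 3/5·31 + 2/5·26 = 29. Off path (no screening), believing reckless, it pays 26.
careful: the screening nets 29 − 4 = 25; no screening nets 26. careful would deviate.
reckless: the screening nets 29 − 7 = 22; no screening nets 26. reckless would deviate.
A type deviates, so pooling fails.

No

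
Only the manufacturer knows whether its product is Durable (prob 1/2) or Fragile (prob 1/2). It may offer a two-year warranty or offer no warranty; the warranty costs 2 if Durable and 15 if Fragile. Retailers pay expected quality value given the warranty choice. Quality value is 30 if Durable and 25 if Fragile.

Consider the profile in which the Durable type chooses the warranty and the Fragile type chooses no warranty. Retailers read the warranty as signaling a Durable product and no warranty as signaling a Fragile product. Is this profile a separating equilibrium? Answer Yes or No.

Under these beliefs, the warranty earns price 30 and no warranty earns price 25.
Durable: the warranty nets 30 − 2 = 28; no warranty nets 25. Durable prefers the warranty.
Fragile: the warranty nets 30 − 15 = 15; no warranty nets 25. Fragile prefers no warranty.
Neither type deviates, so the separating profile is an equilibrium.

Yes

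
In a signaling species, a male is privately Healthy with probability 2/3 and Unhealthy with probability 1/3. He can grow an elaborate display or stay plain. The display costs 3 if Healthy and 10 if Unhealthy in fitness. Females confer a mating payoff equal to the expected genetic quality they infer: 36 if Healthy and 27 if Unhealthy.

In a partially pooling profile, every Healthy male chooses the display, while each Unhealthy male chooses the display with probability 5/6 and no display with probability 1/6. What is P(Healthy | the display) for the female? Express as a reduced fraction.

P(the display) = (2/3)·1 + (1/3)·(5/6) = 17/18.
By Bayes' rule, P(Healthy | the display) = (2/3) / (17/18) = 12/17.

12/17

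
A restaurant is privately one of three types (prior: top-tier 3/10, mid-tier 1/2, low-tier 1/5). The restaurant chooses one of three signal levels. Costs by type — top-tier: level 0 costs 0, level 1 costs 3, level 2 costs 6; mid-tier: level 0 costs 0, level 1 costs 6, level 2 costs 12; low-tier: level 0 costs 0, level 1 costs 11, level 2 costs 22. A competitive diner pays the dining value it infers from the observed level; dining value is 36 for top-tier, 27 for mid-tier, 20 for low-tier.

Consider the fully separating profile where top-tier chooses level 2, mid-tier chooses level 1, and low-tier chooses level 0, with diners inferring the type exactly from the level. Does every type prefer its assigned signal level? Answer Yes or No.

No

Separating price premiums: level 2 → 36, level 1 → 27, level 0 → 20.
top-tier (assigned level 2): level 0: 20 − 0 = 20; level 1: 27 − 3 = 24; level 2: 36 − 6 = 30. top-tier stays.
mid-tier (assigned level 1): level 0: 20 − 0 = 20; level 1: 27 − 6 = 21; level 2: 36 − 12 = 24. mid-tier prefers level 2.
low-tier (assigned level 0): level 0: 20 − 0 = 20; level 1: 27 − 11 = 16; level 2: 36 − 22 = 14. low-tier stays.
At least one type deviates; the separating profile fails.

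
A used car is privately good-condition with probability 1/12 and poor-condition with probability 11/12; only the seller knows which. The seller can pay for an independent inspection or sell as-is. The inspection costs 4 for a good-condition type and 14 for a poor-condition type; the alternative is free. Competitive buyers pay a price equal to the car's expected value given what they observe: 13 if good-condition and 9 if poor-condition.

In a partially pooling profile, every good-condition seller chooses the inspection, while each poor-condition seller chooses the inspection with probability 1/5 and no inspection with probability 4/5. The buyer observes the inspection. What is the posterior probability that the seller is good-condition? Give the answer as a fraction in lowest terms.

5/16

P(the inspection) = (1/12)·1 + (11/12)·(1/5) = 4/15.
By Bayes' rule, P(good-condition | the inspection) = (1/12) / (4/15) = 5/16.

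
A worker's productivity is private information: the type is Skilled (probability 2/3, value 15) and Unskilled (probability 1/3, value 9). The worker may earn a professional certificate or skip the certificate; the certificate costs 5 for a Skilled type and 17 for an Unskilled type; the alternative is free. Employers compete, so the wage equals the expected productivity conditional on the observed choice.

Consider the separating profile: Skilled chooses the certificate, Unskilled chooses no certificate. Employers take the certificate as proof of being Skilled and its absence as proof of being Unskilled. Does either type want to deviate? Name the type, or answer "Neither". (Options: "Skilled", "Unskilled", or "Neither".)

Neither

The certificate pays 15; no certificate pays 9.
Skilled: assigned the certificate, nets 15 − 5 = 10; deviating to no certificate nets 9.
Unskilled: assigned no certificate, nets 9; deviating to the certificate nets 15 − 17 = -2.
Both types strictly prefer their assigned action; no profitable deviation.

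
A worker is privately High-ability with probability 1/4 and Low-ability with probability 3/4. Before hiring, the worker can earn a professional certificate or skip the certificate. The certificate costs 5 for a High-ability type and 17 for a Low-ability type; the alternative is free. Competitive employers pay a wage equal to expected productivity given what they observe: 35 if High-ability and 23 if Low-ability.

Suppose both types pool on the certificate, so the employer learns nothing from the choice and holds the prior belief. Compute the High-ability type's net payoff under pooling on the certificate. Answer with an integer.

21

Pooled wage = 1/4·35 + 3/4·23 = 26.
High-ability pays cost 5 for the certificate, so net payoff = 26 − 5 = 21.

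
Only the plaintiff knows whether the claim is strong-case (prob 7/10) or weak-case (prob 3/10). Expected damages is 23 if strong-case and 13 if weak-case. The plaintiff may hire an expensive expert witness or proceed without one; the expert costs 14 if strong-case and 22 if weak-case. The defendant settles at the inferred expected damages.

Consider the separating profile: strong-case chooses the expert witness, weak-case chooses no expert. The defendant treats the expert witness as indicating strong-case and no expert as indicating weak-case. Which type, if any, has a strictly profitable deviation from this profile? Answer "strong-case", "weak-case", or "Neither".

The expert witness pays 23; no expert pays 13.
strong-case: assigned the expert witness, nets 23 − 14 = 9; deviating to no expert nets 13.
weak-case: assigned no expert, nets 13; deviating to the expert witness nets 23 − 22 = 1.
The strong-case type gains 4 by deviating.

strong-case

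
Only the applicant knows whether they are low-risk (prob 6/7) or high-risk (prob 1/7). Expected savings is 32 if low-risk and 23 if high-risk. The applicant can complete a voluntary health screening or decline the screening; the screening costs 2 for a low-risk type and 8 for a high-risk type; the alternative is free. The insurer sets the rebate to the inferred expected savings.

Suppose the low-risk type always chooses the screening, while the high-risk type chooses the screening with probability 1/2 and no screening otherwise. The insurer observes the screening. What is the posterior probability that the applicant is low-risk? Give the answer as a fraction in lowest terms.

12/13

P(the screening) = (6/7)·1 + (1/7)·(1/2) = 13/14.
By Bayes' rule, P(low-risk | the screening) = (6/7) / (13/14) = 12/13.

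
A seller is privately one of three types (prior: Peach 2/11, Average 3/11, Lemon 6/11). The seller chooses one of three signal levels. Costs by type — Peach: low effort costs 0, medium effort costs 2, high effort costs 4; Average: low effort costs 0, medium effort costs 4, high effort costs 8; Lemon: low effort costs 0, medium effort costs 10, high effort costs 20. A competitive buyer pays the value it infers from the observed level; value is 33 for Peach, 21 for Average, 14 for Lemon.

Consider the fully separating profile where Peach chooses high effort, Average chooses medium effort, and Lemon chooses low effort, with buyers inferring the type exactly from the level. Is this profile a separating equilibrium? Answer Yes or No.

No

Separating prices: high effort → 33, medium effort → 21, low effort → 14.
Peach (assigned high effort): low effort: 14 − 0 = 14; medium effort: 21 − 2 = 19; high effort: 33 − 4 = 29. Peach stays.
Average (assigned medium effort): low effort: 14 − 0 = 14; medium effort: 21 − 4 = 17; high effort: 33 − 8 = 25. Average prefers high effort.
Lemon (assigned low effort): low effort: 14 − 0 = 14; medium effort: 21 − 10 = 11; high effort: 33 − 20 = 13. Lemon stays.
At least one type deviates; the separating profile fails.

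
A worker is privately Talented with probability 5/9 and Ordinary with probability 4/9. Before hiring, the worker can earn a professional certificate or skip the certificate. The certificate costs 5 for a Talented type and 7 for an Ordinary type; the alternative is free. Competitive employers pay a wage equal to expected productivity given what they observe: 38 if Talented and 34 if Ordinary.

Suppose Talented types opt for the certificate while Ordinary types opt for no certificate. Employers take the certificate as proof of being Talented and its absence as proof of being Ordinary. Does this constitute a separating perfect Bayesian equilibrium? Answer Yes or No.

No

Under these beliefs, the certificate earns wage 38 and no certificate earns wage 34.
Talented: the certificate nets 38 − 5 = 33; no certificate nets 34. Talented would deviate to no certificate.
Ordinary: the certificate nets 38 − 7 = 31; no certificate nets 34. Ordinary prefers no certificate.
Talented has a profitable deviation, so the profile is not an equilibrium.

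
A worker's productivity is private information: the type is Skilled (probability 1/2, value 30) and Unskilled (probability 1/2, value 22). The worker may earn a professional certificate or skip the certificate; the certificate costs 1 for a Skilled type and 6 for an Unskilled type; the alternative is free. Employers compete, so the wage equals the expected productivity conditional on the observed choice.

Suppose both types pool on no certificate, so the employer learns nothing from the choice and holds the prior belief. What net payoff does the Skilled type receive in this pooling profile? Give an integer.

Pooled wage = 1/2·30 + 1/2·22 = 26.
Skilled pays no cost for no certificate, so net payoff = 26.

26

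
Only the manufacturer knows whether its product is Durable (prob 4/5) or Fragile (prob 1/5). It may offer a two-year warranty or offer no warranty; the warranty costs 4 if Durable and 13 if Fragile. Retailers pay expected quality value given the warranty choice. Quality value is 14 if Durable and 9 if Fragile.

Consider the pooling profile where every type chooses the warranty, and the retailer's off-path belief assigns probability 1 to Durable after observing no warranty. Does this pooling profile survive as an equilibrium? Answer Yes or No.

On path, the retailer holds the prior and pays 4/5·14 + 1/5·9 = 13. Off path (no warranty), believing Durable, it pays 14.
Durable: the warranty nets 13 − 4 = 9; no warranty nets 14. Durable would deviate.
Fragile: the warranty nets 13 − 13 = 0; no warranty nets 14. Fragile would deviate.
A type deviates, so pooling fails.

No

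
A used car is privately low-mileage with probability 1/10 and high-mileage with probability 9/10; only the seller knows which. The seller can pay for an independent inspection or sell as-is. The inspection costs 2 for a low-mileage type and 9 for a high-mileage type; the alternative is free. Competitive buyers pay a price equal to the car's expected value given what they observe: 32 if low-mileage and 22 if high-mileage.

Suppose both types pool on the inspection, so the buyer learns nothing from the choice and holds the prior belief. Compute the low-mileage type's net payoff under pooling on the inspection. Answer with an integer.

21

Pooled price = 1/10·32 + 9/10·22 = 23.
low-mileage pays cost 2 for the inspection, so net payoff = 23 − 2 = 21.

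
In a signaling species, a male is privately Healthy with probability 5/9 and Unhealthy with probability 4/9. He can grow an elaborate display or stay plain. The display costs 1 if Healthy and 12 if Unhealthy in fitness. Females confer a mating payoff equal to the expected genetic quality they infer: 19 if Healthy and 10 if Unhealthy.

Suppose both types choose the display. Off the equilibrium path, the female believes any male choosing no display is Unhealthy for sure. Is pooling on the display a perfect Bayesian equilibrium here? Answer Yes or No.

No

On path, the female holds the prior and pays 5/9·19 + 4/9·10 = 15. Off path (no display), believing Unhealthy, it pays 10.
Healthy: the display nets 15 − 1 = 14; no display nets 10. Healthy stays.
Unhealthy: the display nets 15 − 12 = 3; no display nets 10. Unhealthy would deviate.
A type deviates, so pooling fails.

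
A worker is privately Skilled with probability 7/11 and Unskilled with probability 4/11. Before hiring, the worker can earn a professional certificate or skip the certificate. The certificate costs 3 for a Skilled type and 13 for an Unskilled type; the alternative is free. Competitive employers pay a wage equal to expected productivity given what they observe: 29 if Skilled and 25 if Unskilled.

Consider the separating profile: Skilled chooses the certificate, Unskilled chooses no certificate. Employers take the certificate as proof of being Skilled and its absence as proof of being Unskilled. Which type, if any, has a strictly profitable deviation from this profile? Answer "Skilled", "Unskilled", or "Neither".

Neither

The certificate pays 29; no certificate pays 25.
Skilled: assigned the certificate, nets 29 − 3 = 26; deviating to no certificate nets 25.
Unskilled: assigned no certificate, nets 25; deviating to the certificate nets 29 − 13 = 16.
Both types strictly prefer their assigned action; no profitable deviation.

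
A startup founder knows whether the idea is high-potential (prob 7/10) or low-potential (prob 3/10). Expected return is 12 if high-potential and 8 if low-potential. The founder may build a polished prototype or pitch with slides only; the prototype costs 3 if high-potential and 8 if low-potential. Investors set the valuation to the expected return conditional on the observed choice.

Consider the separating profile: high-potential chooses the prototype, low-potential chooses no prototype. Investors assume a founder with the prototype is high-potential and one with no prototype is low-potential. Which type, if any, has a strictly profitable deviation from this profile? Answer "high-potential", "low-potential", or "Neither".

Neither

The prototype pays 12; no prototype pays 8.
high-potential: assigned the prototype, nets 12 − 3 = 9; deviating to no prototype nets 8.
low-potential: assigned no prototype, nets 8; deviating to the prototype nets 12 − 8 = 4.
Both types strictly prefer their assigned action; no profitable deviation.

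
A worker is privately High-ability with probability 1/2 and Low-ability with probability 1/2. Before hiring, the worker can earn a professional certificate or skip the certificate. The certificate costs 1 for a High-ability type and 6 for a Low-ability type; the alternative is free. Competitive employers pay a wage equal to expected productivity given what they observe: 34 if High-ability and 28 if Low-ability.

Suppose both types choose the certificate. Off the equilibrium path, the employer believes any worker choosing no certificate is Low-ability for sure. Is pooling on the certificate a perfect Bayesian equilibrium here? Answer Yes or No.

On path, the employer holds the prior and pays 1/2·34 + 1/2·28 = 31. Off path (no certificate), believing Low-ability, it pays 28.
High-ability: the certificate nets 31 − 1 = 30; no certificate nets 28. High-ability stays.
Low-ability: the certificate nets 31 − 6 = 25; no certificate nets 28. Low-ability would deviate.
A type deviates, so pooling fails.

No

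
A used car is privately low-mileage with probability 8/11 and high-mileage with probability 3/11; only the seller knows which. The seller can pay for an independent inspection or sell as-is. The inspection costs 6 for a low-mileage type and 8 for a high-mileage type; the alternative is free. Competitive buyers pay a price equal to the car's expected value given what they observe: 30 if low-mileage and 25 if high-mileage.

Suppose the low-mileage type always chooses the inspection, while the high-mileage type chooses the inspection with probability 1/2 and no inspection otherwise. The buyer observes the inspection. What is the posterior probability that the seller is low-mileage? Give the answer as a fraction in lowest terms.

P(the inspection) = (8/11)·1 + (3/11)·(1/2) = 19/22.
By Bayes' rule, P(low-mileage | the inspection) = (8/11) / (19/22) = 16/19.

16/19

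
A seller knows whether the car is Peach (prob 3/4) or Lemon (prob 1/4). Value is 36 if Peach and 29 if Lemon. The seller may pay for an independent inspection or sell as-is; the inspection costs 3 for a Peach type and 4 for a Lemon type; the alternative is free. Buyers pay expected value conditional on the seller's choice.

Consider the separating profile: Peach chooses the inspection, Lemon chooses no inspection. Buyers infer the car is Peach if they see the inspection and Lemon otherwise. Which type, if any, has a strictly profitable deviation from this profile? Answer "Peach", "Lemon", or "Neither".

The inspection pays 36; no inspection pays 29.
Peach: assigned the inspection, nets 36 − 3 = 33; deviating to no inspection nets 29.
Lemon: assigned no inspection, nets 29; deviating to the inspection nets 36 − 4 = 32.
The Lemon type gains 3 by deviating.

Lemon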